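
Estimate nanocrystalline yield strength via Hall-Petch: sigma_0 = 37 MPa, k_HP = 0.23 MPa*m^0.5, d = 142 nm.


d = 142 nm = 1.42e-07 m
sqrt(d) = 0.0003768289
Hall-Petch contribution = k / sqrt(d) = 0.23 / 0.0003768289 = 610.4 MPa
sigma = sigma_0 + k/sqrt(d) = 37 + 610.4 = 647.4 MPa

647.4


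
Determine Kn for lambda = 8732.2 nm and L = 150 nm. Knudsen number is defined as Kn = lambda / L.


Knudsen number Kn = lambda / L
Kn = 8732.2 / 150
Kn = 58.2147

58.2147


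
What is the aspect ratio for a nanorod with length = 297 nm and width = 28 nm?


Aspect ratio AR = length / diameter
AR = 297 / 28
AR = 10.61

10.61


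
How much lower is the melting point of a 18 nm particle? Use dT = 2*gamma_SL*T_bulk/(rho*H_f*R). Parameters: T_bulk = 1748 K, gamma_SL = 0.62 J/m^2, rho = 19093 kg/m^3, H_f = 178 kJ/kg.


Radius R = 18/2 = 9 nm = 9e-09 m
Convert H_f = 178 kJ/kg = 178000 J/kg
dT = 2 * gamma_SL * T_bulk / (rho * H_f * R)
dT = 2 * 0.62 * 1748 / (19093 * 178000 * 9e-09)
dT = 70.9 K

70.9


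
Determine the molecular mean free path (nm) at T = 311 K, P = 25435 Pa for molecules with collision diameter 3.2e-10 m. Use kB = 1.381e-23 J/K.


Mean free path: lambda = kB*T / (sqrt(2) * pi * d^2 * P)
lambda = 1.381e-23 * 311 / (sqrt(2) * pi * (3.2e-10)^2 * 25435)
lambda = 3.71157e-07 m
lambda = 371.16 nm

371.16


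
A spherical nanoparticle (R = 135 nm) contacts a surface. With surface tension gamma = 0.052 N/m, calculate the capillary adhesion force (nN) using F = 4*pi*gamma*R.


Convert radius: R = 135 nm = 1.35e-07 m
F = 4 * pi * gamma * R
F = 4 * pi * 0.052 * 1.35e-07
F = 8.82159e-08 N = 88.2159 nN

88.2159


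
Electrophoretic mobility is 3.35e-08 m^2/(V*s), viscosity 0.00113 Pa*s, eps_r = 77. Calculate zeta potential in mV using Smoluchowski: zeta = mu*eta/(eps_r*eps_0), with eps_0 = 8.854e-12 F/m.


Smoluchowski equation: zeta = mu * eta / (eps_r * eps_0)
zeta = 3.35e-08 * 0.00113 / (77 * 8.854e-12)
zeta = 0.055526 V = 55.53 mV

55.53


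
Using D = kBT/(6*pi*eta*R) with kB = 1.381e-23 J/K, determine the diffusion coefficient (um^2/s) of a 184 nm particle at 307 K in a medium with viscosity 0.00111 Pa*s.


Radius R = 184/2 = 92 nm = 9.2e-08 m
D = kB*T / (6*pi*eta*R)
D = 1.381e-23 * 307 / (6 * pi * 0.00111 * 9.2e-08)
D = 2.20252e-12 m^2/s = 2.203 um^2/s

2.203


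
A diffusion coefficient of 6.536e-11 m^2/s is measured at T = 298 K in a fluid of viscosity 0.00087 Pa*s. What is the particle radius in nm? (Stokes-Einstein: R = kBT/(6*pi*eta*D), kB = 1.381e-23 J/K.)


Stokes-Einstein: R = kB*T / (6*pi*eta*D)
R = 1.381e-23 * 298 / (6 * pi * 0.00087 * 6.536e-11)
R = 3.83953e-09 m = 3.84 nm

3.84


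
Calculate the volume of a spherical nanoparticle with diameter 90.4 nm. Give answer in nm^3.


Radius r = 90.4/2 = 45.2 nm
Volume V = (4/3) * pi * r^3
V = (4/3) * pi * (45.2)^3
V = 386815.54 nm^3

386815.54


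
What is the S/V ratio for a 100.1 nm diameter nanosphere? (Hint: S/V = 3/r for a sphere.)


Radius r = 100.1/2 = 50.05 nm
S/V = 3 / r = 3 / 50.05
S/V = 0.0599 nm^-1

0.0599


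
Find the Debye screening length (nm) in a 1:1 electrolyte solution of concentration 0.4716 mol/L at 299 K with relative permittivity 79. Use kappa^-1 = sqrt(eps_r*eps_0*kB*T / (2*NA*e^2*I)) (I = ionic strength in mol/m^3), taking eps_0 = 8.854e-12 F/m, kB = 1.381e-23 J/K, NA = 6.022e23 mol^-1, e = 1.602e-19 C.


Ionic strength I = 0.4716 * 1^2 * 1000 = 471.6 mol/m^3
kappa^-1 = sqrt(79 * 8.854e-12 * 1.381e-23 * 299 / (2 * 6.022e23 * (1.602e-19)^2 * 471.6))
kappa^-1 = 0.445 nm

0.445


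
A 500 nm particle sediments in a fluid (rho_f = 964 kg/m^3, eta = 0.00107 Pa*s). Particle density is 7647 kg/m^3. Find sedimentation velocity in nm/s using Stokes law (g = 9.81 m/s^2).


Radius R = 500/2 nm = 2.5e-07 m
Density difference = 7647 - 964 = 6683 kg/m^3
v = 2 * R^2 * (rho_p - rho_f) * g / (9 * eta)
v = 2 * (2.5e-07)^2 * 6683 * 9.81 / (9 * 0.00107)
v = 8.50989e-07 m/s = 850.9895 nm/s

850.9895


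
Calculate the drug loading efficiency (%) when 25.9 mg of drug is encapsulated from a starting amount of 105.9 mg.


Drug loading efficiency = (drug loaded / drug initial) * 100
DLE = 25.9 / 105.9 * 100
DLE = 0.2446 * 100
DLE = 24.46%

24.46


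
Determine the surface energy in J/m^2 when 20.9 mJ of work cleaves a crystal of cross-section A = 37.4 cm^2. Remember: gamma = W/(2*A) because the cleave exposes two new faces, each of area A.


Convert: A = 37.4 cm^2 = 0.00374 m^2, W = 20.9 mJ = 0.0209 J
Cleaving exposes two faces of area A, so total new surface = 2*A and gamma = W / (2*A)
gamma = 0.0209 / (2 * 0.00374)
gamma = 2.794 J/m^2

2.794


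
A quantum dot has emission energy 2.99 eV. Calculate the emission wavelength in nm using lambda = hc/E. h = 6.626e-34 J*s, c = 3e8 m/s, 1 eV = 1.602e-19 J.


Convert energy: E = 2.99 eV = 2.99 * 1.602e-19 = 4.78998e-19 J
lambda = h*c / E = 6.626e-34 * 3e8 / 4.78998e-19
lambda = 4.14991e-07 m = 415.0 nm

415.0


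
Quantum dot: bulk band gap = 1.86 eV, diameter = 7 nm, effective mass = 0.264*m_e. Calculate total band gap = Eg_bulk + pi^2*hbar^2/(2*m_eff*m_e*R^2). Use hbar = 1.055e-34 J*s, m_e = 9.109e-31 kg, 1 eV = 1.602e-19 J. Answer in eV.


Radius R = 7/2 nm = 3.5e-09 m
Confinement energy dE = pi^2 * hbar^2 / (2 * m_eff * m_e * R^2)
dE = pi^2 * (1.055e-34)^2 / (2 * 0.264 * 9.109e-31 * (3.5e-09)^2) J, divided by 1.602e-19 J/eV
dE = 0.1164 eV
Total band gap = E_g(bulk) + dE = 1.86 + 0.1164 = 1.9764 eV

1.9764


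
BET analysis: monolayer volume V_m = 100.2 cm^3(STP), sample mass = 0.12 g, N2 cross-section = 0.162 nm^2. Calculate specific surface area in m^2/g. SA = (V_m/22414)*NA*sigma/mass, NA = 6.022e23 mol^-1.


Number of moles in monolayer = V_m / 22414 = 100.2 / 22414 = 0.00447042
Number of molecules = moles * NA = 0.00447042 * 6.022e23
SA = molecules * sigma / mass
SA = (100.2 / 22414) * 6.022e23 * 0.162e-18 / 0.12
SA = 3634.3 m^2/g

3634.3


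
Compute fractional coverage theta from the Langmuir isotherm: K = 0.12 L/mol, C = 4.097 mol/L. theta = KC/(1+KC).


Langmuir isotherm: theta = K*C / (1 + K*C)
K*C = 0.12 * 4.097 = 0.49164
theta = 0.49164 / (1 + 0.49164) = 0.49164 / 1.49164
theta = 0.3296

0.3296


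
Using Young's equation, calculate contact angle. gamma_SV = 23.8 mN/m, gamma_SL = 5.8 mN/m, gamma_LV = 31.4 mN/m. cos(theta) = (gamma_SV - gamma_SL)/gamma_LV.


cos(theta) = (gamma_SV - gamma_SL) / gamma_LV
cos(theta) = (23.8 - 5.8) / 31.4
cos(theta) = 0.573248
theta = arccos(0.573248) = 55.02 degrees

55.02


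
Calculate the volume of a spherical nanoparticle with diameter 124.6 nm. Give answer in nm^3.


Radius r = 124.6/2 = 62.3 nm
Volume V = (4/3) * pi * r^3
V = (4/3) * pi * (62.3)^3
V = 1012867.76 nm^3

1012867.76


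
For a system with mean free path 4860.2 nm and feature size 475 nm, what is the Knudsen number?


Knudsen number Kn = lambda / L
Kn = 4860.2 / 475
Kn = 10.232

10.232


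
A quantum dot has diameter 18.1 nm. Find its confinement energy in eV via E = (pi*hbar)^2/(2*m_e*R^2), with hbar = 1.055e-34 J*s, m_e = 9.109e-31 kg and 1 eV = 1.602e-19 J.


Radius R = 18.1/2 = 9.05 nm = 9.05e-09 m
E = (pi * 1.055e-34)^2 / (2 * 9.109e-31 * (9.05e-09)^2)
E(J) = 7.36219e-22
E = E(J) / 1.602e-19 = 0.0046 eV

0.0046


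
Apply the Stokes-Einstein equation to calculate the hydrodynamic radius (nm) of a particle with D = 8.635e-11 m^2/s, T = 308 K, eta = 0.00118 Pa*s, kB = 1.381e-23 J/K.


Stokes-Einstein: R = kB*T / (6*pi*eta*D)
R = 1.381e-23 * 308 / (6 * pi * 0.00118 * 8.635e-11)
R = 2.21462e-09 m = 2.21 nm

2.21


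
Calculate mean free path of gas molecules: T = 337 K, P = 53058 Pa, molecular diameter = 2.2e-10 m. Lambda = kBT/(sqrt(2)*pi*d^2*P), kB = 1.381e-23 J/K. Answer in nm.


Mean free path: lambda = kB*T / (sqrt(2) * pi * d^2 * P)
lambda = 1.381e-23 * 337 / (sqrt(2) * pi * (2.2e-10)^2 * 53058)
lambda = 4.07908e-07 m
lambda = 407.91 nm

407.91


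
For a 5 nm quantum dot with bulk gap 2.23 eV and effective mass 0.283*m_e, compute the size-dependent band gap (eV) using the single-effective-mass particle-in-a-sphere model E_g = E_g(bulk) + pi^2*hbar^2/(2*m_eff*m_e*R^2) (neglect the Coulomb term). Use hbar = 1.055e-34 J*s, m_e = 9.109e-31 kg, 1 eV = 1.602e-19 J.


Radius R = 5/2 nm = 2.5e-09 m
Confinement energy dE = pi^2 * hbar^2 / (2 * m_eff * m_e * R^2)
dE = pi^2 * (1.055e-34)^2 / (2 * 0.283 * 9.109e-31 * (2.5e-09)^2) J, divided by 1.602e-19 J/eV
dE = 0.2128 eV
Total band gap = E_g(bulk) + dE = 2.23 + 0.2128 = 2.4428 eV

2.4428


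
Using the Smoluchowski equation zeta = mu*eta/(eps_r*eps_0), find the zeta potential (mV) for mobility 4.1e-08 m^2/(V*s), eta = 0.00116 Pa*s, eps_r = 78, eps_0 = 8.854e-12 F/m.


Smoluchowski equation: zeta = mu * eta / (eps_r * eps_0)
zeta = 4.1e-08 * 0.00116 / (78 * 8.854e-12)
zeta = 0.068866 V = 68.87 mV

68.87


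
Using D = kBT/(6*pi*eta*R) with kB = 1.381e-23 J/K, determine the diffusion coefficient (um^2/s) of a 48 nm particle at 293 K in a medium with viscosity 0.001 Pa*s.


Radius R = 48/2 = 24 nm = 2.4e-08 m
D = kB*T / (6*pi*eta*R)
D = 1.381e-23 * 293 / (6 * pi * 0.001 * 2.4e-08)
D = 8.94435e-12 m^2/s = 8.944 um^2/s

8.944


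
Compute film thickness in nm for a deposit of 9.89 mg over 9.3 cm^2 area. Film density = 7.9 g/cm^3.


Convert: m = 9.89 mg = 9.8900e-06 kg, A = 9.3 cm^2 = 9.3000e-04 m^2, rho = 7.9 g/cm^3 = 7900 kg/m^3
t = m / (A * rho)
t = 9.8900e-06 / (9.3000e-04 * 7900)
t = 1.3461e-06 m = 1346.1 nm

1346.1


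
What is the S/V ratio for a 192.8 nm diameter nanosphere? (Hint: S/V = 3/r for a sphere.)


Radius r = 192.8/2 = 96.4 nm
S/V = 3 / r = 3 / 96.4
S/V = 0.0311 nm^-1

0.0311


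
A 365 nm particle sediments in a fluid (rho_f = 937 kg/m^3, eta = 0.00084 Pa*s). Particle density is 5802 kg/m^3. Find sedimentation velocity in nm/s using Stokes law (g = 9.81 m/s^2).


Radius R = 365/2 nm = 1.825e-07 m
Density difference = 5802 - 937 = 4865 kg/m^3
v = 2 * R^2 * (rho_p - rho_f) * g / (9 * eta)
v = 2 * (1.825e-07)^2 * 4865 * 9.81 / (9 * 0.00084)
v = 4.20519e-07 m/s = 420.5192 nm/s

420.5192


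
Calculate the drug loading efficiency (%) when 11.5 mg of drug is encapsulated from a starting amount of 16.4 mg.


Drug loading efficiency = (drug loaded / drug initial) * 100
DLE = 11.5 / 16.4 * 100
DLE = 0.7012 * 100
DLE = 70.12%

70.12


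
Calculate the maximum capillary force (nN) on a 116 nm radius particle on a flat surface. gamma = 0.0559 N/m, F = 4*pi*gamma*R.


Convert radius: R = 116 nm = 1.16e-07 m
F = 4 * pi * gamma * R
F = 4 * pi * 0.0559 * 1.16e-07
F = 8.14854e-08 N = 81.4854 nN

81.4854


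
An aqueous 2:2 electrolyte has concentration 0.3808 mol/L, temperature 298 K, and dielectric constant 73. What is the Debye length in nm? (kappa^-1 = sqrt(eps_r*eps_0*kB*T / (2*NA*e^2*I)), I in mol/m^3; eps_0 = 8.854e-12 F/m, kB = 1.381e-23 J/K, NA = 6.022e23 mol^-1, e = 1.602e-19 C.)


Ionic strength I = 0.3808 * 2^2 * 1000 = 1523.2 mol/m^3
kappa^-1 = sqrt(73 * 8.854e-12 * 1.381e-23 * 298 / (2 * 6.022e23 * (1.602e-19)^2 * 1523.2))
kappa^-1 = 0.238 nm

0.238


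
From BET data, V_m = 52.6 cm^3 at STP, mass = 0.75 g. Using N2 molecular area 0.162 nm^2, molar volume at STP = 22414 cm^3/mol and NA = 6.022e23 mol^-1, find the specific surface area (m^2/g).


Number of moles in monolayer = V_m / 22414 = 52.6 / 22414 = 0.00234675
Number of molecules = moles * NA = 0.00234675 * 6.022e23
SA = molecules * sigma / mass
SA = (52.6 / 22414) * 6.022e23 * 0.162e-18 / 0.75
SA = 305.3 m^2/g

305.3


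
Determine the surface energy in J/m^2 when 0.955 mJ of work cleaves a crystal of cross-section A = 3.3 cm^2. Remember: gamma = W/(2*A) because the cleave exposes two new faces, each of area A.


Convert: A = 3.3 cm^2 = 0.00033 m^2, W = 0.955 mJ = 0.000955 J
Cleaving exposes two faces of area A, so total new surface = 2*A and gamma = W / (2*A)
gamma = 0.000955 / (2 * 0.00033)
gamma = 1.447 J/m^2

1.447


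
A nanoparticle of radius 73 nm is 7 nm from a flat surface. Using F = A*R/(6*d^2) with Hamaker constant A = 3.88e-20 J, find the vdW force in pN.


Convert to SI: R = 73 nm = 7.3e-08 m, d = 7 nm = 7e-09 m
F = A * R / (6 * d^2)
F = 3.88e-20 * 7.3e-08 / (6 * (7e-09)^2)
F = 9.63401e-12 N = 9.634 pN

9.634


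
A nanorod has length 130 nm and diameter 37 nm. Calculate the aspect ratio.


Aspect ratio AR = length / diameter
AR = 130 / 37
AR = 3.51

3.51


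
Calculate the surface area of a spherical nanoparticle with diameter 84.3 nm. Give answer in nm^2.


Radius r = 84.3/2 = 42.15 nm
Surface area SA = 4 * pi * r^2
SA = 4 * pi * (42.15)^2
SA = 22325.7 nm^2

22325.7


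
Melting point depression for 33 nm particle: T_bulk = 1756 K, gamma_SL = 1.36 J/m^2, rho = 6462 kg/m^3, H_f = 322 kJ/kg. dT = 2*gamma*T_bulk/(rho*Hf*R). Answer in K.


Radius R = 33/2 = 16.5 nm = 1.65e-08 m
Convert H_f = 322 kJ/kg = 322000 J/kg
dT = 2 * gamma_SL * T_bulk / (rho * H_f * R)
dT = 2 * 1.36 * 1756 / (6462 * 322000 * 1.65e-08)
dT = 139.1 K

139.1


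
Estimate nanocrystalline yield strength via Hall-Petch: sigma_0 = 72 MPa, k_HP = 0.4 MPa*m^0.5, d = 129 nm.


d = 129 nm = 1.29e-07 m
sqrt(d) = 0.0003591657
Hall-Petch contribution = k / sqrt(d) = 0.4 / 0.0003591657 = 1113.7 MPa
sigma = sigma_0 + k/sqrt(d) = 72 + 1113.7 = 1185.7 MPa

1185.7


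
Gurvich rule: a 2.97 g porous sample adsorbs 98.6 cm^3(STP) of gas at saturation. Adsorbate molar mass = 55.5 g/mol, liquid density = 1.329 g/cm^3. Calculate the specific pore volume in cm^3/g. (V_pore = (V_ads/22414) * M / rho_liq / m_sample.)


Moles adsorbed n = V_ads / 22414 = 98.6 / 22414 = 4.399036e-03 mol
Liquid volume V_liq = n * M / rho_liq = 4.399036e-03 * 55.5 / 1.329 = 0.18371 cm^3
Specific pore volume V_pore = V_liq / m_sample = 0.18371 / 2.97
V_pore = 0.0619 cm^3/g

0.0619


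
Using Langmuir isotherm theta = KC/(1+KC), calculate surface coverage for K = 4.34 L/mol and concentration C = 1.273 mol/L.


Langmuir isotherm: theta = K*C / (1 + K*C)
K*C = 4.34 * 1.273 = 5.52482
theta = 5.52482 / (1 + 5.52482) = 5.52482 / 6.52482
theta = 0.8467

0.8467


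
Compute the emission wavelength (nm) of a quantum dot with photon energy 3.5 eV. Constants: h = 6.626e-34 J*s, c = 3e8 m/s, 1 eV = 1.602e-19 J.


Convert energy: E = 3.5 eV = 3.5 * 1.602e-19 = 5.607e-19 J
lambda = h*c / E = 6.626e-34 * 3e8 / 5.607e-19
lambda = 3.54521e-07 m = 354.5 nm

354.5


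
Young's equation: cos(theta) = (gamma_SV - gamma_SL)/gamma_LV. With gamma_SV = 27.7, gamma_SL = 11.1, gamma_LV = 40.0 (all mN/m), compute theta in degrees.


cos(theta) = (gamma_SV - gamma_SL) / gamma_LV
cos(theta) = (27.7 - 11.1) / 40.0
cos(theta) = 0.415
theta = arccos(0.415) = 65.48 degrees

65.48


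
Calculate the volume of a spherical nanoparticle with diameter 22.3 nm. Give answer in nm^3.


Radius r = 22.3/2 = 11.15 nm
Volume V = (4/3) * pi * r^3
V = (4/3) * pi * (11.15)^3
V = 5806.48 nm^3

5806.48


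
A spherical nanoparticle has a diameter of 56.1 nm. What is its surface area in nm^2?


Radius r = 56.1/2 = 28.05 nm
Surface area SA = 4 * pi * r^2
SA = 4 * pi * (28.05)^2
SA = 9887.25 nm^2

9887.25


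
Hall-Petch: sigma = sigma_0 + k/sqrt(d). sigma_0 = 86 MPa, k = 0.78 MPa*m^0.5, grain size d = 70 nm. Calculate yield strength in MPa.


d = 70 nm = 7e-08 m
sqrt(d) = 0.0002645751
Hall-Petch contribution = k / sqrt(d) = 0.78 / 0.0002645751 = 2948.1 MPa
sigma = sigma_0 + k/sqrt(d) = 86 + 2948.1 = 3034.1 MPa

3034.1


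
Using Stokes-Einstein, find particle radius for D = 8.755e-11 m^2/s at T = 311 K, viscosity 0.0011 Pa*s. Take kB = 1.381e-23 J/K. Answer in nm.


Stokes-Einstein: R = kB*T / (6*pi*eta*D)
R = 1.381e-23 * 311 / (6 * pi * 0.0011 * 8.755e-11)
R = 2.36594e-09 m = 2.37 nm

2.37


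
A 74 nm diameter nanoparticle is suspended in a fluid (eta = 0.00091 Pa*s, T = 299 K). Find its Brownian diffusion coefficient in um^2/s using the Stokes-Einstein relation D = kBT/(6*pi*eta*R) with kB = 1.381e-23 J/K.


Radius R = 74/2 = 37 nm = 3.7e-08 m
D = kB*T / (6*pi*eta*R)
D = 1.381e-23 * 299 / (6 * pi * 0.00091 * 3.7e-08)
D = 6.5061e-12 m^2/s = 6.506 um^2/s

6.506


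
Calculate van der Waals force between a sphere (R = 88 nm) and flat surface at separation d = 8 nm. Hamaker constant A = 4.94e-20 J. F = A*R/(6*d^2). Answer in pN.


Convert to SI: R = 88 nm = 8.8e-08 m, d = 8 nm = 8e-09 m
F = A * R / (6 * d^2)
F = 4.94e-20 * 8.8e-08 / (6 * (8e-09)^2)
F = 1.13208e-11 N = 11.321 pN

11.321


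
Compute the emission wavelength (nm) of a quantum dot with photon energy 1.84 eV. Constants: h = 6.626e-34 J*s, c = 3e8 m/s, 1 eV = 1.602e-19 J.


Convert energy: E = 1.84 eV = 1.84 * 1.602e-19 = 2.94768e-19 J
lambda = h*c / E = 6.626e-34 * 3e8 / 2.94768e-19
lambda = 6.74361e-07 m = 674.4 nm

674.4


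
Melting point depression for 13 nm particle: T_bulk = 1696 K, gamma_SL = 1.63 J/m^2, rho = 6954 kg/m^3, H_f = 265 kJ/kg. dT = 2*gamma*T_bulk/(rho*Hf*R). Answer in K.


Radius R = 13/2 = 6.5 nm = 6.5e-09 m
Convert H_f = 265 kJ/kg = 265000 J/kg
dT = 2 * gamma_SL * T_bulk / (rho * H_f * R)
dT = 2 * 1.63 * 1696 / (6954 * 265000 * 6.5e-09)
dT = 461.6 K

461.6


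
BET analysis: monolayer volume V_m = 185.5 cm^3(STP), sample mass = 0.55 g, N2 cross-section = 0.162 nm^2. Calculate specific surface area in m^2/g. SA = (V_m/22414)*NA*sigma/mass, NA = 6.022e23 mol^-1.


Number of moles in monolayer = V_m / 22414 = 185.5 / 22414 = 0.00827608
Number of molecules = moles * NA = 0.00827608 * 6.022e23
SA = molecules * sigma / mass
SA = (185.5 / 22414) * 6.022e23 * 0.162e-18 / 0.55
SA = 1468.0 m^2/g

1468.0


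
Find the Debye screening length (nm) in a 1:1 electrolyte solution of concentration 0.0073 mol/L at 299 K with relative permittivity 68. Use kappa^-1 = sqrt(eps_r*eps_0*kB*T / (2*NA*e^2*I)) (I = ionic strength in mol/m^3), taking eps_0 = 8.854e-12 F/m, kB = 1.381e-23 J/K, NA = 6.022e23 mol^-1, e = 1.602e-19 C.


Ionic strength I = 0.0073 * 1^2 * 1000 = 7.3 mol/m^3
kappa^-1 = sqrt(68 * 8.854e-12 * 1.381e-23 * 299 / (2 * 6.022e23 * (1.602e-19)^2 * 7.3))
kappa^-1 = 3.319 nm

3.319


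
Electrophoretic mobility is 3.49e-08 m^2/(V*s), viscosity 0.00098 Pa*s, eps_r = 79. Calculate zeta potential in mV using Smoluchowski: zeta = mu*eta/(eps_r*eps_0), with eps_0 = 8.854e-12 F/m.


Smoluchowski equation: zeta = mu * eta / (eps_r * eps_0)
zeta = 3.49e-08 * 0.00098 / (79 * 8.854e-12)
zeta = 0.048897 V = 48.9 mV

48.9


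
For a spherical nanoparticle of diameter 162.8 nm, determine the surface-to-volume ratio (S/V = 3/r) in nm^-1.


Radius r = 162.8/2 = 81.4 nm
S/V = 3 / r = 3 / 81.4
S/V = 0.0369 nm^-1

0.0369


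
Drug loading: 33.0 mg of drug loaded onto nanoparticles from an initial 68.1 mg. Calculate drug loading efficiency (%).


Drug loading efficiency = (drug loaded / drug initial) * 100
DLE = 33.0 / 68.1 * 100
DLE = 0.4846 * 100
DLE = 48.46%

48.46


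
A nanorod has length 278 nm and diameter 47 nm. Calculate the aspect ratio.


Aspect ratio AR = length / diameter
AR = 278 / 47
AR = 5.91

5.91


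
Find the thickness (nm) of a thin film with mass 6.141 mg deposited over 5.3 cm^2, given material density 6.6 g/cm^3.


Convert: m = 6.141 mg = 6.1410e-06 kg, A = 5.3 cm^2 = 5.3000e-04 m^2, rho = 6.6 g/cm^3 = 6600 kg/m^3
t = m / (A * rho)
t = 6.1410e-06 / (5.3000e-04 * 6600)
t = 1.7556e-06 m = 1755.6 nm

1755.6


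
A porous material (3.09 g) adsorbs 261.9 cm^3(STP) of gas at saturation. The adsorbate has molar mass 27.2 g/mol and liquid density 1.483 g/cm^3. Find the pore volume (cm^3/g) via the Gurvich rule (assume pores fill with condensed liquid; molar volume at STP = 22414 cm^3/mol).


Moles adsorbed n = V_ads / 22414 = 261.9 / 22414 = 1.168466e-02 mol
Liquid volume V_liq = n * M / rho_liq = 1.168466e-02 * 27.2 / 1.483 = 0.21431 cm^3
Specific pore volume V_pore = V_liq / m_sample = 0.21431 / 3.09
V_pore = 0.0694 cm^3/g

0.0694


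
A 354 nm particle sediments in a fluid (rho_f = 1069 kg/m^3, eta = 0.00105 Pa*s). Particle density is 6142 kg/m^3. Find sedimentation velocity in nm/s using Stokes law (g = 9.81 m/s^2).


Radius R = 354/2 nm = 1.77e-07 m
Density difference = 6142 - 1069 = 5073 kg/m^3
v = 2 * R^2 * (rho_p - rho_f) * g / (9 * eta)
v = 2 * (1.77e-07)^2 * 5073 * 9.81 / (9 * 0.00105)
v = 3.29973e-07 m/s = 329.9731 nm/s

329.9731


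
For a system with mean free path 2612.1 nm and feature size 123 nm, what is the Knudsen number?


Knudsen number Kn = lambda / L
Kn = 2612.1 / 123
Kn = 21.2366

21.2366


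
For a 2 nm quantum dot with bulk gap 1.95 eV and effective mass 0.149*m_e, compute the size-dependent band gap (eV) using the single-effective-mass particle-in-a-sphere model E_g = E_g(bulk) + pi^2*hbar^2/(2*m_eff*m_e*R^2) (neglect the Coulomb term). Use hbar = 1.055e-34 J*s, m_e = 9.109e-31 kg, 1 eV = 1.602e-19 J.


Radius R = 2/2 nm = 1e-09 m
Confinement energy dE = pi^2 * hbar^2 / (2 * m_eff * m_e * R^2)
dE = pi^2 * (1.055e-34)^2 / (2 * 0.149 * 9.109e-31 * (1e-09)^2) J, divided by 1.602e-19 J/eV
dE = 2.5261 eV
Total band gap = E_g(bulk) + dE = 1.95 + 2.5261 = 4.4761 eV

4.4761


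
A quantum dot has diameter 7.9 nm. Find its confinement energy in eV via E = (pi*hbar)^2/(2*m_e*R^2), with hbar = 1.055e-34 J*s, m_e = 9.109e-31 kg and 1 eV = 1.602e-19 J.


Radius R = 7.9/2 = 3.95 nm = 3.95e-09 m
E = (pi * 1.055e-34)^2 / (2 * 9.109e-31 * (3.95e-09)^2)
E(J) = 3.86465e-21
E = E(J) / 1.602e-19 = 0.0241 eV

0.0241


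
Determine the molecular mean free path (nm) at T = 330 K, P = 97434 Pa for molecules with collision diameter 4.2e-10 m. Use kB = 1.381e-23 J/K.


Mean free path: lambda = kB*T / (sqrt(2) * pi * d^2 * P)
lambda = 1.381e-23 * 330 / (sqrt(2) * pi * (4.2e-10)^2 * 97434)
lambda = 5.96807e-08 m
lambda = 59.68 nm

59.68


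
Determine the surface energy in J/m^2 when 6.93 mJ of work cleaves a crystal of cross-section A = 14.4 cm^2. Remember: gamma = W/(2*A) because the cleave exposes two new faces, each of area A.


Convert: A = 14.4 cm^2 = 0.00144 m^2, W = 6.93 mJ = 0.00693 J
Cleaving exposes two faces of area A, so total new surface = 2*A and gamma = W / (2*A)
gamma = 0.00693 / (2 * 0.00144)
gamma = 2.406 J/m^2

2.406


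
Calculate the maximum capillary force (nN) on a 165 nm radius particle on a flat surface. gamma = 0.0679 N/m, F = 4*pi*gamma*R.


Convert radius: R = 165 nm = 1.65e-07 m
F = 4 * pi * gamma * R
F = 4 * pi * 0.0679 * 1.65e-07
F = 1.40787e-07 N = 140.7873 nN

140.7873


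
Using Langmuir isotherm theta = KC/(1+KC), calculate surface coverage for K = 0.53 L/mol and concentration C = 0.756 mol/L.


Langmuir isotherm: theta = K*C / (1 + K*C)
K*C = 0.53 * 0.756 = 0.40068
theta = 0.40068 / (1 + 0.40068) = 0.40068 / 1.40068
theta = 0.2861

0.2861


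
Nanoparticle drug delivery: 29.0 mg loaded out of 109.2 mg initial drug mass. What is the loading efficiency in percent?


Drug loading efficiency = (drug loaded / drug initial) * 100
DLE = 29.0 / 109.2 * 100
DLE = 0.2656 * 100
DLE = 26.56%

26.56


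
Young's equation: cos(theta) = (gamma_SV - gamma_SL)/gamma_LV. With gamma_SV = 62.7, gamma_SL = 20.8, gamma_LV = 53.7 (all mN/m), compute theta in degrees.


cos(theta) = (gamma_SV - gamma_SL) / gamma_LV
cos(theta) = (62.7 - 20.8) / 53.7
cos(theta) = 0.780261
theta = arccos(0.780261) = 38.72 degrees

38.72


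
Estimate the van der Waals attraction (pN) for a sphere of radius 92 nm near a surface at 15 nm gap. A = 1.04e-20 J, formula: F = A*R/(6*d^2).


Convert to SI: R = 92 nm = 9.2e-08 m, d = 15 nm = 1.5e-08 m
F = A * R / (6 * d^2)
F = 1.04e-20 * 9.2e-08 / (6 * (1.5e-08)^2)
F = 7.08741e-13 N = 0.709 pN

0.709


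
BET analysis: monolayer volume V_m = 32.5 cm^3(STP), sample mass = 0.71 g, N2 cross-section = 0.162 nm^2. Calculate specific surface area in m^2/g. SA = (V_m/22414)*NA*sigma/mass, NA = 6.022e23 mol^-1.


Number of moles in monolayer = V_m / 22414 = 32.5 / 22414 = 0.00144999
Number of molecules = moles * NA = 0.00144999 * 6.022e23
SA = molecules * sigma / mass
SA = (32.5 / 22414) * 6.022e23 * 0.162e-18 / 0.71
SA = 199.2 m^2/g

199.2


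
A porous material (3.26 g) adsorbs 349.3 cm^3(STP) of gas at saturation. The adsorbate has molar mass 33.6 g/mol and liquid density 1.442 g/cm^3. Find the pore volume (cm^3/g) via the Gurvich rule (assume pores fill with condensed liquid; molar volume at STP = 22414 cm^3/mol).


Moles adsorbed n = V_ads / 22414 = 349.3 / 22414 = 1.558401e-02 mol
Liquid volume V_liq = n * M / rho_liq = 1.558401e-02 * 33.6 / 1.442 = 0.36312 cm^3
Specific pore volume V_pore = V_liq / m_sample = 0.36312 / 3.26
V_pore = 0.1114 cm^3/g

0.1114


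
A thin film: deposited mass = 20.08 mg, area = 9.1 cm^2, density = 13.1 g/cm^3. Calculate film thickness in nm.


Convert: m = 20.08 mg = 2.0080e-05 kg, A = 9.1 cm^2 = 9.1000e-04 m^2, rho = 13.1 g/cm^3 = 13100 kg/m^3
t = m / (A * rho)
t = 2.0080e-05 / (9.1000e-04 * 13100)
t = 1.6844e-06 m = 1684.4 nm

1684.4


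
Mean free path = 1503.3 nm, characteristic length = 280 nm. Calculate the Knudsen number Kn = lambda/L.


Knudsen number Kn = lambda / L
Kn = 1503.3 / 280
Kn = 5.3689

5.3689


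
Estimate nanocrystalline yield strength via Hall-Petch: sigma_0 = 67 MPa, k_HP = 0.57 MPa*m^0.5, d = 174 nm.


d = 174 nm = 1.74e-07 m
sqrt(d) = 0.0004171331
Hall-Petch contribution = k / sqrt(d) = 0.57 / 0.0004171331 = 1366.5 MPa
sigma = sigma_0 + k/sqrt(d) = 67 + 1366.5 = 1433.5 MPa

1433.5


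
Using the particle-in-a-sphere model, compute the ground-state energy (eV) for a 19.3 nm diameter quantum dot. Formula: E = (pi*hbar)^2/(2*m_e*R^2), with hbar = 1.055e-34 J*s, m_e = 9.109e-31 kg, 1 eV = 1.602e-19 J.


Radius R = 19.3/2 = 9.65 nm = 9.65e-09 m
E = (pi * 1.055e-34)^2 / (2 * 9.109e-31 * (9.65e-09)^2)
E(J) = 6.47514e-22
E = E(J) / 1.602e-19 = 0.004 eV

0.004


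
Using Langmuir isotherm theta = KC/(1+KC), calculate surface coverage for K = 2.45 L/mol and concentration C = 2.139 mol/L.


Langmuir isotherm: theta = K*C / (1 + K*C)
K*C = 2.45 * 2.139 = 5.24055
theta = 5.24055 / (1 + 5.24055) = 5.24055 / 6.24055
theta = 0.8398

0.8398


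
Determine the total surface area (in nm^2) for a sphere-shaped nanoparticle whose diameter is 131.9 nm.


Radius r = 131.9/2 = 65.95 nm
Surface area SA = 4 * pi * r^2
SA = 4 * pi * (65.95)^2
SA = 54656.2 nm^2

54656.2


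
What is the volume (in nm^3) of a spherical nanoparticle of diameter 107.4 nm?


Radius r = 107.4/2 = 53.7 nm
Volume V = (4/3) * pi * r^3
V = (4/3) * pi * (53.7)^3
V = 648651.56 nm^3

648651.56


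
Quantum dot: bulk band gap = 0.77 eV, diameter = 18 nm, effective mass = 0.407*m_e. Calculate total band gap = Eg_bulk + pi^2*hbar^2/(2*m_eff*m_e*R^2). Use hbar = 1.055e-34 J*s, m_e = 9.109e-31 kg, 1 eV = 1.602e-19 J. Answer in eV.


Radius R = 18/2 nm = 9e-09 m
Confinement energy dE = pi^2 * hbar^2 / (2 * m_eff * m_e * R^2)
dE = pi^2 * (1.055e-34)^2 / (2 * 0.407 * 9.109e-31 * (9e-09)^2) J, divided by 1.602e-19 J/eV
dE = 0.0114 eV
Total band gap = E_g(bulk) + dE = 0.77 + 0.0114 = 0.7814 eV

0.7814


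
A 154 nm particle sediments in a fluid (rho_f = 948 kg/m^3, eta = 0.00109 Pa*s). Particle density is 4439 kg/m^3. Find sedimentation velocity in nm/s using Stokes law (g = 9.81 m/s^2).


Radius R = 154/2 nm = 7.7e-08 m
Density difference = 4439 - 948 = 3491 kg/m^3
v = 2 * R^2 * (rho_p - rho_f) * g / (9 * eta)
v = 2 * (7.7e-08)^2 * 3491 * 9.81 / (9 * 0.00109)
v = 4.13963e-08 m/s = 41.3963 nm/s

41.3963


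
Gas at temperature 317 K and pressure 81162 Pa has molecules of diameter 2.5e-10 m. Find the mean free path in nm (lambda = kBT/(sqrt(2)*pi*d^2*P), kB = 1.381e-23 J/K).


Mean free path: lambda = kB*T / (sqrt(2) * pi * d^2 * P)
lambda = 1.381e-23 * 317 / (sqrt(2) * pi * (2.5e-10)^2 * 81162)
lambda = 1.94247e-07 m
lambda = 194.25 nm

194.25


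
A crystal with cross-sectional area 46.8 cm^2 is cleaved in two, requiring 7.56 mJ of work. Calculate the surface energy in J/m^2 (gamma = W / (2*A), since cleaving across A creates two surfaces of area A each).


Convert: A = 46.8 cm^2 = 0.00468 m^2, W = 7.56 mJ = 0.00756 J
Cleaving exposes two faces of area A, so total new surface = 2*A and gamma = W / (2*A)
gamma = 0.00756 / (2 * 0.00468)
gamma = 0.808 J/m^2

0.808


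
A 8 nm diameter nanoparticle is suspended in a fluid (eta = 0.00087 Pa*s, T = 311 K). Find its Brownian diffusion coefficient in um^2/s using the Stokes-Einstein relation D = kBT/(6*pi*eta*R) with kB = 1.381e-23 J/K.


Radius R = 8/2 = 4 nm = 4e-09 m
D = kB*T / (6*pi*eta*R)
D = 1.381e-23 * 311 / (6 * pi * 0.00087 * 4e-09)
D = 6.54747e-11 m^2/s = 65.475 um^2/s

65.475


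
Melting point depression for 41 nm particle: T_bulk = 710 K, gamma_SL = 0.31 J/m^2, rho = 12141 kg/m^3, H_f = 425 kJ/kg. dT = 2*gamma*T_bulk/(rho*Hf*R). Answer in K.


Radius R = 41/2 = 20.5 nm = 2.05e-08 m
Convert H_f = 425 kJ/kg = 425000 J/kg
dT = 2 * gamma_SL * T_bulk / (rho * H_f * R)
dT = 2 * 0.31 * 710 / (12141 * 425000 * 2.05e-08)
dT = 4.2 K

4.2


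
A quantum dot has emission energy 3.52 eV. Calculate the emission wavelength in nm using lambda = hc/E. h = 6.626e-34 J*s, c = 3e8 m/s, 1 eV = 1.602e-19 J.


Convert energy: E = 3.52 eV = 3.52 * 1.602e-19 = 5.63904e-19 J
lambda = h*c / E = 6.626e-34 * 3e8 / 5.63904e-19
lambda = 3.52507e-07 m = 352.5 nm

352.5


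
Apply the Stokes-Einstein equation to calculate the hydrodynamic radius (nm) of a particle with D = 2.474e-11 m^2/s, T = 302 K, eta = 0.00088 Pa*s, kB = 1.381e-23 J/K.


Stokes-Einstein: R = kB*T / (6*pi*eta*D)
R = 1.381e-23 * 302 / (6 * pi * 0.00088 * 2.474e-11)
R = 1.01629e-08 m = 10.16 nm

10.16


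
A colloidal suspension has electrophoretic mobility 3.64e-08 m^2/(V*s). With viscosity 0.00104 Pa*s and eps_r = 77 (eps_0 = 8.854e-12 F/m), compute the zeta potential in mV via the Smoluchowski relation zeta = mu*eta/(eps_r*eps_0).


Smoluchowski equation: zeta = mu * eta / (eps_r * eps_0)
zeta = 3.64e-08 * 0.00104 / (77 * 8.854e-12)
zeta = 0.055527 V = 55.53 mV

55.53


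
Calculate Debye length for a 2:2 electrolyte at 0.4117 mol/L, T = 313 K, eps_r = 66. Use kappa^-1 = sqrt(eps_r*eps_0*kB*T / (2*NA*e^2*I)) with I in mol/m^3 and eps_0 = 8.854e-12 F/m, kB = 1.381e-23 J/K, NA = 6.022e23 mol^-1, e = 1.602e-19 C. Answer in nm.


Ionic strength I = 0.4117 * 2^2 * 1000 = 1646.8 mol/m^3
kappa^-1 = sqrt(66 * 8.854e-12 * 1.381e-23 * 313 / (2 * 6.022e23 * (1.602e-19)^2 * 1646.8))
kappa^-1 = 0.223 nm

0.223


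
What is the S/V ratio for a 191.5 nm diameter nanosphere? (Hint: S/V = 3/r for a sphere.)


Radius r = 191.5/2 = 95.75 nm
S/V = 3 / r = 3 / 95.75
S/V = 0.0313 nm^-1

0.0313


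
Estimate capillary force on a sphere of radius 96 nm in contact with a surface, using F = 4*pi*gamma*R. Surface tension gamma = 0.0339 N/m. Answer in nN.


Convert radius: R = 96 nm = 9.6e-08 m
F = 4 * pi * gamma * R
F = 4 * pi * 0.0339 * 9.6e-08
F = 4.0896e-08 N = 40.896 nN

40.896


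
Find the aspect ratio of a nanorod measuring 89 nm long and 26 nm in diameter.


Aspect ratio AR = length / diameter
AR = 89 / 26
AR = 3.42

3.42


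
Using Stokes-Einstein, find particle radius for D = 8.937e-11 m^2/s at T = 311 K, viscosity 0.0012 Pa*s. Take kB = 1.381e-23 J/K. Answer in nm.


Stokes-Einstein: R = kB*T / (6*pi*eta*D)
R = 1.381e-23 * 311 / (6 * pi * 0.0012 * 8.937e-11)
R = 2.12461e-09 m = 2.12 nm

2.12


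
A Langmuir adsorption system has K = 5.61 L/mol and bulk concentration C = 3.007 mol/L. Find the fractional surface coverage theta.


Langmuir isotherm: theta = K*C / (1 + K*C)
K*C = 5.61 * 3.007 = 16.86927
theta = 16.86927 / (1 + 16.86927) = 16.86927 / 17.86927
theta = 0.944

0.944


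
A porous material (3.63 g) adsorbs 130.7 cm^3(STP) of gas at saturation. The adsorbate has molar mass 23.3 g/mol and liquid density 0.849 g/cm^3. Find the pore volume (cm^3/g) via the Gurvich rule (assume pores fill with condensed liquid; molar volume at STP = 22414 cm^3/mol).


Moles adsorbed n = V_ads / 22414 = 130.7 / 22414 = 5.831177e-03 mol
Liquid volume V_liq = n * M / rho_liq = 5.831177e-03 * 23.3 / 0.849 = 0.16003 cm^3
Specific pore volume V_pore = V_liq / m_sample = 0.16003 / 3.63
V_pore = 0.0441 cm^3/g

0.0441


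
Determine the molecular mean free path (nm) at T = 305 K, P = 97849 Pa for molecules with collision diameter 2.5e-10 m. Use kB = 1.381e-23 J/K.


Mean free path: lambda = kB*T / (sqrt(2) * pi * d^2 * P)
lambda = 1.381e-23 * 305 / (sqrt(2) * pi * (2.5e-10)^2 * 97849)
lambda = 1.55022e-07 m
lambda = 155.02 nm

155.02


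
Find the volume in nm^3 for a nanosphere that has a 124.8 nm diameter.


Radius r = 124.8/2 = 62.4 nm
Volume V = (4/3) * pi * r^3
V = (4/3) * pi * (62.4)^3
V = 1017752.97 nm^3

1017752.97


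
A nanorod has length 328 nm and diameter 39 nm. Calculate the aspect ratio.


Aspect ratio AR = length / diameter
AR = 328 / 39
AR = 8.41

8.41


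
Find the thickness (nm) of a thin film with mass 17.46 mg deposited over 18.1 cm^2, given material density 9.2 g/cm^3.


Convert: m = 17.46 mg = 1.7460e-05 kg, A = 18.1 cm^2 = 1.8100e-03 m^2, rho = 9.2 g/cm^3 = 9200 kg/m^3
t = m / (A * rho)
t = 1.7460e-05 / (1.8100e-03 * 9200)
t = 1.0485e-06 m = 1048.5 nm

1048.5


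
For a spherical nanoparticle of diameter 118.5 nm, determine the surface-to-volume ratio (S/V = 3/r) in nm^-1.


Radius r = 118.5/2 = 59.25 nm
S/V = 3 / r = 3 / 59.25
S/V = 0.0506 nm^-1

0.0506


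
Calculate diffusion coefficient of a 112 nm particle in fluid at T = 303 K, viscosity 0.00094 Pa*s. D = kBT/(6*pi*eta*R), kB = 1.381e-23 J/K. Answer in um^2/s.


Radius R = 112/2 = 56 nm = 5.6e-08 m
D = kB*T / (6*pi*eta*R)
D = 1.381e-23 * 303 / (6 * pi * 0.00094 * 5.6e-08)
D = 4.21715e-12 m^2/s = 4.217 um^2/s

4.217


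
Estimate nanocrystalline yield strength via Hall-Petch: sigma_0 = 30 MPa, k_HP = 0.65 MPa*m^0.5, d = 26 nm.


d = 26 nm = 2.6e-08 m
sqrt(d) = 0.0001612452
Hall-Petch contribution = k / sqrt(d) = 0.65 / 0.0001612452 = 4031.1 MPa
sigma = sigma_0 + k/sqrt(d) = 30 + 4031.1 = 4061.1 MPa

4061.1


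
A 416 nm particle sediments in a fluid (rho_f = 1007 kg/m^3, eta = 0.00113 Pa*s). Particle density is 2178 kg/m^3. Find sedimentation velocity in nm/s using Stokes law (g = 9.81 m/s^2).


Radius R = 416/2 nm = 2.08e-07 m
Density difference = 2178 - 1007 = 1171 kg/m^3
v = 2 * R^2 * (rho_p - rho_f) * g / (9 * eta)
v = 2 * (2.08e-07)^2 * 1171 * 9.81 / (9 * 0.00113)
v = 9.77376e-08 m/s = 97.7376 nm/s

97.7376


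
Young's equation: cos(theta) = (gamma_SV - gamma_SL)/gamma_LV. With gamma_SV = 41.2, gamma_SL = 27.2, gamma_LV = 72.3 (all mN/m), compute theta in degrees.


cos(theta) = (gamma_SV - gamma_SL) / gamma_LV
cos(theta) = (41.2 - 27.2) / 72.3
cos(theta) = 0.193638
theta = arccos(0.193638) = 78.83 degrees

78.83


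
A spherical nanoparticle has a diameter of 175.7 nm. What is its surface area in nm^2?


Radius r = 175.7/2 = 87.85 nm
Surface area SA = 4 * pi * r^2
SA = 4 * pi * (87.85)^2
SA = 96982.5 nm^2

96982.5


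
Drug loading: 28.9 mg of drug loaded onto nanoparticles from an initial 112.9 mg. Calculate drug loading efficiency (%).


Drug loading efficiency = (drug loaded / drug initial) * 100
DLE = 28.9 / 112.9 * 100
DLE = 0.256 * 100
DLE = 25.6%

25.6


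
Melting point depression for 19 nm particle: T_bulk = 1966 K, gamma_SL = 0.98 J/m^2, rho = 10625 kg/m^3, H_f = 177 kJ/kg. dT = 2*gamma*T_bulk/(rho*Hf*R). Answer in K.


Radius R = 19/2 = 9.5 nm = 9.5e-09 m
Convert H_f = 177 kJ/kg = 177000 J/kg
dT = 2 * gamma_SL * T_bulk / (rho * H_f * R)
dT = 2 * 0.98 * 1966 / (10625 * 177000 * 9.5e-09)
dT = 215.7 K

215.7


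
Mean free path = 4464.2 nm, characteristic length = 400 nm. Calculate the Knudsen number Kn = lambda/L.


Knudsen number Kn = lambda / L
Kn = 4464.2 / 400
Kn = 11.1605

11.1605


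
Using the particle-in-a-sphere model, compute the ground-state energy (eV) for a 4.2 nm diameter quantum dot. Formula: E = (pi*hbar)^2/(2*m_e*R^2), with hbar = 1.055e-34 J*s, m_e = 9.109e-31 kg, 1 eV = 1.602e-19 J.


Radius R = 4.2/2 = 2.1 nm = 2.1e-09 m
E = (pi * 1.055e-34)^2 / (2 * 9.109e-31 * (2.1e-09)^2)
E(J) = 1.3673e-20
E = E(J) / 1.602e-19 = 0.0853 eV

0.0853


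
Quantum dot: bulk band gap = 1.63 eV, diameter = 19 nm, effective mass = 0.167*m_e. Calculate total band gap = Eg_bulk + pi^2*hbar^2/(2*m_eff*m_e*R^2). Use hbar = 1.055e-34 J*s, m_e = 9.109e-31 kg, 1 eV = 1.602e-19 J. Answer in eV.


Radius R = 19/2 nm = 9.5e-09 m
Confinement energy dE = pi^2 * hbar^2 / (2 * m_eff * m_e * R^2)
dE = pi^2 * (1.055e-34)^2 / (2 * 0.167 * 9.109e-31 * (9.5e-09)^2) J, divided by 1.602e-19 J/eV
dE = 0.025 eV
Total band gap = E_g(bulk) + dE = 1.63 + 0.025 = 1.655 eV

1.655


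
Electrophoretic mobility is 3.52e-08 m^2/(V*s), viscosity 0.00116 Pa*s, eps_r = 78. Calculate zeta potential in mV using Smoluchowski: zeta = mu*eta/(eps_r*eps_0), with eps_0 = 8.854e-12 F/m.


Smoluchowski equation: zeta = mu * eta / (eps_r * eps_0)
zeta = 3.52e-08 * 0.00116 / (78 * 8.854e-12)
zeta = 0.059124 V = 59.12 mV

59.12


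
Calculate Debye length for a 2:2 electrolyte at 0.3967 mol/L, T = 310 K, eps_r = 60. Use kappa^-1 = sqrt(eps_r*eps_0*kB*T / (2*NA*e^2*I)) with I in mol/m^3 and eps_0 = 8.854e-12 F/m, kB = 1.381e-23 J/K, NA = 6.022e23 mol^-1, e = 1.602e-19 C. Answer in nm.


Ionic strength I = 0.3967 * 2^2 * 1000 = 1586.8 mol/m^3
kappa^-1 = sqrt(60 * 8.854e-12 * 1.381e-23 * 310 / (2 * 6.022e23 * (1.602e-19)^2 * 1586.8))
kappa^-1 = 0.215 nm

0.215


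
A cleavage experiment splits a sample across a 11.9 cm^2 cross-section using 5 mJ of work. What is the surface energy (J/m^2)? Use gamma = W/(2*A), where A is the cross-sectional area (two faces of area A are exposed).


Convert: A = 11.9 cm^2 = 0.00119 m^2, W = 5 mJ = 0.005 J
Cleaving exposes two faces of area A, so total new surface = 2*A and gamma = W / (2*A)
gamma = 0.005 / (2 * 0.00119)
gamma = 2.101 J/m^2

2.101


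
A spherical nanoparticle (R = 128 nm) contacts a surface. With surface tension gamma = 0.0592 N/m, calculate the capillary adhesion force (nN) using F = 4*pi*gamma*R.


Convert radius: R = 128 nm = 1.28e-07 m
F = 4 * pi * gamma * R
F = 4 * pi * 0.0592 * 1.28e-07
F = 9.52229e-08 N = 95.2229 nN

95.2229


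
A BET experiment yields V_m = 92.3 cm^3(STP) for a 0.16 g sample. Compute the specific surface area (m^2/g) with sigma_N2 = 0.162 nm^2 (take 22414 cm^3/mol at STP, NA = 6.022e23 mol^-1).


Number of moles in monolayer = V_m / 22414 = 92.3 / 22414 = 0.00411796
Number of molecules = moles * NA = 0.00411796 * 6.022e23
SA = molecules * sigma / mass
SA = (92.3 / 22414) * 6.022e23 * 0.162e-18 / 0.16
SA = 2510.8 m^2/g

2510.8


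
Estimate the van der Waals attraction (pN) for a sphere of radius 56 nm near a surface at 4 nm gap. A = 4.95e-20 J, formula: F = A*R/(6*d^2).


Convert to SI: R = 56 nm = 5.6e-08 m, d = 4 nm = 4e-09 m
F = A * R / (6 * d^2)
F = 4.95e-20 * 5.6e-08 / (6 * (4e-09)^2)
F = 2.8875e-11 N = 28.875 pN

28.875


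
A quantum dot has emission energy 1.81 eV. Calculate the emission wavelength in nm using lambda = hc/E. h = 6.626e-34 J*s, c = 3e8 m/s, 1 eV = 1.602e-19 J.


Convert energy: E = 1.81 eV = 1.81 * 1.602e-19 = 2.89962e-19 J
lambda = h*c / E = 6.626e-34 * 3e8 / 2.89962e-19
lambda = 6.85538e-07 m = 685.5 nm

685.5


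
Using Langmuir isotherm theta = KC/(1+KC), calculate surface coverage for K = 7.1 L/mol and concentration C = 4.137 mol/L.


Langmuir isotherm: theta = K*C / (1 + K*C)
K*C = 7.1 * 4.137 = 29.3727
theta = 29.3727 / (1 + 29.3727) = 29.3727 / 30.3727
theta = 0.9671

0.9671


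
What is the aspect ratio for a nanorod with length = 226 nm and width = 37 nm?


Aspect ratio AR = length / diameter
AR = 226 / 37
AR = 6.11

6.11


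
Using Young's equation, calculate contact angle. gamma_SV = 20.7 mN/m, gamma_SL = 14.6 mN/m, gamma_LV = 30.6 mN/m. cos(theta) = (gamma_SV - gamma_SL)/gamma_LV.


cos(theta) = (gamma_SV - gamma_SL) / gamma_LV
cos(theta) = (20.7 - 14.6) / 30.6
cos(theta) = 0.199346
theta = arccos(0.199346) = 78.5 degrees

78.5
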